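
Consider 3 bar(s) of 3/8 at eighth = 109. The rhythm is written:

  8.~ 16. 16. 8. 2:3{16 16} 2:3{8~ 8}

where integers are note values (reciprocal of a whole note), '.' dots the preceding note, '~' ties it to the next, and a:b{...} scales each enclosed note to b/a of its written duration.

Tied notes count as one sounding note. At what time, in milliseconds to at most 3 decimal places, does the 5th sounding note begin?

note 5 onset = 21/4b = 2889.908ms

1. 0.0ms @ 0 + 1238.532ms (9/4)
2. 1238.532ms @ 9/4 + 412.844ms (3/4)
3. 1651.376ms @ 3 + 825.688ms (3/2)
4. 2477.064ms @ 9/2 + 412.844ms (3/4)
5. 2889.908ms @ 21/4 + 412.844ms (3/4)
6. 3302.752ms @ 6 + 1651.376ms (3)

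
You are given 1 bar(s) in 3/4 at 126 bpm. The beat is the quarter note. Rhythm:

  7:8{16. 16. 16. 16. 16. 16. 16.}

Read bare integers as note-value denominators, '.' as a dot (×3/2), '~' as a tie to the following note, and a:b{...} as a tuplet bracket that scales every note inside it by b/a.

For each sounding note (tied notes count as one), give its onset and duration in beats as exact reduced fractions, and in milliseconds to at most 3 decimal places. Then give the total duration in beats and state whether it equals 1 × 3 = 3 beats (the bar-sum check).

1) 0.0ms=0b +204.082ms=3/7b
2) 204.082ms=3/7b +204.082ms=3/7b
3) 408.163ms=6/7b +204.082ms=3/7b
4) 612.245ms=9/7b +204.082ms=3/7b
5) 816.327ms=12/7b +204.082ms=3/7b
6) 1020.408ms=15/7b +204.082ms=3/7b
7) 1224.49ms=18/7b +204.082ms=3/7b
Σ=3b of 3 (126bpm 3/4) — PASS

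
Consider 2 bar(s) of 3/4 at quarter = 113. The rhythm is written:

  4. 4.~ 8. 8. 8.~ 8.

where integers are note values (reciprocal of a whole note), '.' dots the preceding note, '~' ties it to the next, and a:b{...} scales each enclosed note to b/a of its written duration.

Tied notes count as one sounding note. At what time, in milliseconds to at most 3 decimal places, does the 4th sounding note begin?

1. 0.0ms @ 0 + 796.46ms (3/2)
2. 796.46ms @ 3/2 + 1194.69ms (9/4)
3. 1991.15ms @ 15/4 + 398.23ms (3/4)
4. 2389.381ms @ 9/2 + 796.46ms (3/2)

note 4 onset = 9/2b = 2389.381ms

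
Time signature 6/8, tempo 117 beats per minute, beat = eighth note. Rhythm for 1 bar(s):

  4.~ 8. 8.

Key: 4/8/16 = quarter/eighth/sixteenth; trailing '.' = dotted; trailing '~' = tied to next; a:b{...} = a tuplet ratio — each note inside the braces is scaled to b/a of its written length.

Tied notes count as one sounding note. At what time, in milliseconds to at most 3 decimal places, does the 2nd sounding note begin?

1. 0.0ms @ 0 + 2307.692ms (9/2)
2. 2307.692ms @ 9/2 + 769.231ms (3/2)

note 2 onset = 9/2b = 2307.692ms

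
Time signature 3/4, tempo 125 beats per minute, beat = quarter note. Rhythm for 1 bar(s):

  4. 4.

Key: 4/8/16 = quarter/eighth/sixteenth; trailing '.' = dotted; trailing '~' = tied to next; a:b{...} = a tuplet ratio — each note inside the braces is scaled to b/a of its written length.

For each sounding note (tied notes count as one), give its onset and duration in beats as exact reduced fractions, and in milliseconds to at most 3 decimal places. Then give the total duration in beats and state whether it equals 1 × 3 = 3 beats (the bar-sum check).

1) 0.0ms=0b +720.0ms=3/2b
2) 720.0ms=3/2b +720.0ms=3/2b
Σ=3b of 3 (125bpm 3/4) — PASS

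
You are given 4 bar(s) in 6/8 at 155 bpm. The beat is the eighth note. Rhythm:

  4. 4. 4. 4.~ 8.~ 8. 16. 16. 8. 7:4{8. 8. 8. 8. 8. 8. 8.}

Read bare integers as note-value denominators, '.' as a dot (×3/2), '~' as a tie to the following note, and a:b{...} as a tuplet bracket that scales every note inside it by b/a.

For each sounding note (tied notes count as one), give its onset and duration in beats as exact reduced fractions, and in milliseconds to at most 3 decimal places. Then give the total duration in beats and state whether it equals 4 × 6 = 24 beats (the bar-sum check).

1) 0.0ms=0b +1161.29ms=3b
2) 1161.29ms=3b +1161.29ms=3b
3) 2322.581ms=6b +1161.29ms=3b
4) 3483.871ms=9b +2322.581ms=6b
5) 5806.452ms=15b +290.323ms=3/4b
6) 6096.774ms=63/4b +290.323ms=3/4b
7) 6387.097ms=33/2b +580.645ms=3/2b
8) 6967.742ms=18b +331.797ms=6/7b
9) 7299.539ms=132/7b +331.797ms=6/7b
10) 7631.336ms=138/7b +331.797ms=6/7b
11) 7963.134ms=144/7b +331.797ms=6/7b
12) 8294.931ms=150/7b +331.797ms=6/7b
13) 8626.728ms=156/7b +331.797ms=6/7b
14) 8958.525ms=162/7b +331.797ms=6/7b
Σ=24b of 24 (155bpm 6/8) — PASS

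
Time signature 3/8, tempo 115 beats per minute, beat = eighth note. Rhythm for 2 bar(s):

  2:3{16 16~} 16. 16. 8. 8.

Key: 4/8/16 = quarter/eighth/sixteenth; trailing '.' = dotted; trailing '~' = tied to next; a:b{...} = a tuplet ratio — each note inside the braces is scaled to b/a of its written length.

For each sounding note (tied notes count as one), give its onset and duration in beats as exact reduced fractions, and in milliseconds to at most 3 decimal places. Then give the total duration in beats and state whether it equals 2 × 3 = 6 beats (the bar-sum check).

1) 0.0ms=0b +391.304ms=3/4b
2) 391.304ms=3/4b +782.609ms=3/2b
3) 1173.913ms=9/4b +391.304ms=3/4b
4) 1565.217ms=3b +782.609ms=3/2b
5) 2347.826ms=9/2b +782.609ms=3/2b
Σ=6b of 6 (115bpm 3/8) — PASS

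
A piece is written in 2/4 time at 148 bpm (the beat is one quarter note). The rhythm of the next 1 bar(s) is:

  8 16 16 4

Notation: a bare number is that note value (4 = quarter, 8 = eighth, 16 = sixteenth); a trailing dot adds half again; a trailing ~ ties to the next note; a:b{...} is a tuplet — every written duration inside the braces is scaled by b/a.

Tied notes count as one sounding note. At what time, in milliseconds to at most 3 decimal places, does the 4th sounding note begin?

note 4 onset = 1b = 405.405ms

1. 0.0ms @ 0 + 202.703ms (1/2)
2. 202.703ms @ 1/2 + 101.351ms (1/4)
3. 304.054ms @ 3/4 + 101.351ms (1/4)
4. 405.405ms @ 1 + 405.405ms (1)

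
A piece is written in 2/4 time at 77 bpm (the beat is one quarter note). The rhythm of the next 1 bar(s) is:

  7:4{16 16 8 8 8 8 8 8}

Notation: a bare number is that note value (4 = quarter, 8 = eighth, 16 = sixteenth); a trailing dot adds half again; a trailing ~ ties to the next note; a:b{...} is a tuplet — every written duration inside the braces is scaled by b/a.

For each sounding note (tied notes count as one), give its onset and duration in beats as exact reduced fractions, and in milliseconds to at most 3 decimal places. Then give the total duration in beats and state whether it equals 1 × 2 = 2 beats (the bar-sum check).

1) 0.0ms=0b +111.317ms=1/7b
2) 111.317ms=1/7b +111.317ms=1/7b
3) 222.635ms=2/7b +222.635ms=2/7b
4) 445.269ms=4/7b +222.635ms=2/7b
5) 667.904ms=6/7b +222.635ms=2/7b
6) 890.538ms=8/7b +222.635ms=2/7b
7) 1113.173ms=10/7b +222.635ms=2/7b
8) 1335.807ms=12/7b +222.635ms=2/7b
Σ=2b of 2 (77bpm 2/4) — PASS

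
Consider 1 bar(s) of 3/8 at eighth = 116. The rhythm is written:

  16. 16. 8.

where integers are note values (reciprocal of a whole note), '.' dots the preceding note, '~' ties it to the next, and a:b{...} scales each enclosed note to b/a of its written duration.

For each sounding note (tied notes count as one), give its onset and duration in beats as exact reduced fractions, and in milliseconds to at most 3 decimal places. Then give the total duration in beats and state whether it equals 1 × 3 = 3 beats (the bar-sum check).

1) 0.0ms=0b +387.931ms=3/4b
2) 387.931ms=3/4b +387.931ms=3/4b
3) 775.862ms=3/2b +775.862ms=3/2b
Σ=3b of 3 (116bpm 3/8) — PASS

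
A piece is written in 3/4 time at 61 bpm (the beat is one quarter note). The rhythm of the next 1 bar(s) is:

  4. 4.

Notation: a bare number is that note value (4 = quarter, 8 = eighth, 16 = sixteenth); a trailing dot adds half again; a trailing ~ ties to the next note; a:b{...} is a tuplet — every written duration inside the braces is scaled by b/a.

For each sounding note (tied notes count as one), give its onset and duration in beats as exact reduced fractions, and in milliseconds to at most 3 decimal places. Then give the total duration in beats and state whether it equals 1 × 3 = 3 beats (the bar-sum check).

1) 0.0ms=0b +1475.41ms=3/2b
2) 1475.41ms=3/2b +1475.41ms=3/2b
Σ=3b of 3 (61bpm 3/4) — PASS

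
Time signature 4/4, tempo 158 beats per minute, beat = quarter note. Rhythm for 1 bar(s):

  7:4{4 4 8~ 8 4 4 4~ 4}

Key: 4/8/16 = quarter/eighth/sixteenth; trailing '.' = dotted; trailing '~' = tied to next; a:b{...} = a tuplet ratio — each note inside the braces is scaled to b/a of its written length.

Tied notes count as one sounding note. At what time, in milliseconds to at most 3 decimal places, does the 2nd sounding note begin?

1. 0.0ms @ 0 + 216.998ms (4/7)
2. 216.998ms @ 4/7 + 216.998ms (4/7)
3. 433.996ms @ 8/7 + 216.998ms (4/7)
4. 650.995ms @ 12/7 + 216.998ms (4/7)
5. 867.993ms @ 16/7 + 216.998ms (4/7)
6. 1084.991ms @ 20/7 + 433.996ms (8/7)

note 2 onset = 4/7b = 216.998ms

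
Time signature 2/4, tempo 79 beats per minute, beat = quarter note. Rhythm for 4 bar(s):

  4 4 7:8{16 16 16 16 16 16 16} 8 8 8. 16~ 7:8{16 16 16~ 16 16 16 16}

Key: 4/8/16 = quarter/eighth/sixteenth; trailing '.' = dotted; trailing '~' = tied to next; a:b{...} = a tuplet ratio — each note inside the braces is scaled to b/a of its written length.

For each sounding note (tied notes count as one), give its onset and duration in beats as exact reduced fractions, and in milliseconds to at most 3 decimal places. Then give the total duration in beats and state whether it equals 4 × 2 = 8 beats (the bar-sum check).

1) 0.0ms=0b +759.494ms=1b
2) 759.494ms=1b +759.494ms=1b
3) 1518.987ms=2b +216.998ms=2/7b
4) 1735.986ms=16/7b +216.998ms=2/7b
5) 1952.984ms=18/7b +216.998ms=2/7b
6) 2169.982ms=20/7b +216.998ms=2/7b
7) 2386.98ms=22/7b +216.998ms=2/7b
8) 2603.978ms=24/7b +216.998ms=2/7b
9) 2820.976ms=26/7b +216.998ms=2/7b
10) 3037.975ms=4b +379.747ms=1/2b
11) 3417.722ms=9/2b +379.747ms=1/2b
12) 3797.468ms=5b +569.62ms=3/4b
13) 4367.089ms=23/4b +406.872ms=15/28b
14) 4773.96ms=44/7b +216.998ms=2/7b
15) 4990.958ms=46/7b +433.996ms=4/7b
16) 5424.955ms=50/7b +216.998ms=2/7b
17) 5641.953ms=52/7b +216.998ms=2/7b
18) 5858.951ms=54/7b +216.998ms=2/7b
Σ=8b of 8 (79bpm 2/4) — PASS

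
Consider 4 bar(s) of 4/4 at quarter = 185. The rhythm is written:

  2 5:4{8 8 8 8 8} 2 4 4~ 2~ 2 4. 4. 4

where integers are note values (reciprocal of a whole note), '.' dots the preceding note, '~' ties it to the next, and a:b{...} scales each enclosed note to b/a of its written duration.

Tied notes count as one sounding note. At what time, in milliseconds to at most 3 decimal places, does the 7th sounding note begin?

note 7 onset = 4b = 1297.297ms

1. 0.0ms @ 0 + 648.649ms (2)
2. 648.649ms @ 2 + 129.73ms (2/5)
3. 778.378ms @ 12/5 + 129.73ms (2/5)
4. 908.108ms @ 14/5 + 129.73ms (2/5)
5. 1037.838ms @ 16/5 + 129.73ms (2/5)
6. 1167.568ms @ 18/5 + 129.73ms (2/5)
7. 1297.297ms @ 4 + 648.649ms (2)
8. 1945.946ms @ 6 + 324.324ms (1)
9. 2270.27ms @ 7 + 1621.622ms (5)
10. 3891.892ms @ 12 + 486.486ms (3/2)
11. 4378.378ms @ 27/2 + 486.486ms (3/2)
12. 4864.865ms @ 15 + 324.324ms (1)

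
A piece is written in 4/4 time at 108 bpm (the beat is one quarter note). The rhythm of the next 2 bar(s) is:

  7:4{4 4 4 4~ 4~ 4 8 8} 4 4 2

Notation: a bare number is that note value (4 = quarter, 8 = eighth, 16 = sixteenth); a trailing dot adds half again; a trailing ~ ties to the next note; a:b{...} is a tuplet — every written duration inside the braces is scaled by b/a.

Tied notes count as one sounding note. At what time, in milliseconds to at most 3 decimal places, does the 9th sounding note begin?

note 9 onset = 6b = 3333.333ms

1. 0.0ms @ 0 + 317.46ms (4/7)
2. 317.46ms @ 4/7 + 317.46ms (4/7)
3. 634.921ms @ 8/7 + 317.46ms (4/7)
4. 952.381ms @ 12/7 + 952.381ms (12/7)
5. 1904.762ms @ 24/7 + 158.73ms (2/7)
6. 2063.492ms @ 26/7 + 158.73ms (2/7)
7. 2222.222ms @ 4 + 555.556ms (1)
8. 2777.778ms @ 5 + 555.556ms (1)
9. 3333.333ms @ 6 + 1111.111ms (2)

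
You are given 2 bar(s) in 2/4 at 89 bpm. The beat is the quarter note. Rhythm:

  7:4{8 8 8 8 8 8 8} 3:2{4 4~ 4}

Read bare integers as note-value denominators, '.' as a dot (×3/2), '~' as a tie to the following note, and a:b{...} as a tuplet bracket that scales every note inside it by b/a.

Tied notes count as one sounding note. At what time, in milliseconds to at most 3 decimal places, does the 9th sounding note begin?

1. 0.0ms @ 0 + 192.616ms (2/7)
2. 192.616ms @ 2/7 + 192.616ms (2/7)
3. 385.233ms @ 4/7 + 192.616ms (2/7)
4. 577.849ms @ 6/7 + 192.616ms (2/7)
5. 770.465ms @ 8/7 + 192.616ms (2/7)
6. 963.082ms @ 10/7 + 192.616ms (2/7)
7. 1155.698ms @ 12/7 + 192.616ms (2/7)
8. 1348.315ms @ 2 + 449.438ms (2/3)
9. 1797.753ms @ 8/3 + 898.876ms (4/3)

note 9 onset = 8/3b = 1797.753ms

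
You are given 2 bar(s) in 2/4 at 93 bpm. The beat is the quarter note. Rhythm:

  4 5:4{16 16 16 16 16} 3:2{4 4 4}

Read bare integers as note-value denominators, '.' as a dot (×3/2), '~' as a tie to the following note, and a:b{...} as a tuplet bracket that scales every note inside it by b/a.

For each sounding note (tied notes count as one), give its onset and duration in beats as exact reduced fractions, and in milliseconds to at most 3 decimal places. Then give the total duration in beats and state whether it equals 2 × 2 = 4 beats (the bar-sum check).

1) 0.0ms=0b +645.161ms=1b
2) 645.161ms=1b +129.032ms=1/5b
3) 774.194ms=6/5b +129.032ms=1/5b
4) 903.226ms=7/5b +129.032ms=1/5b
5) 1032.258ms=8/5b +129.032ms=1/5b
6) 1161.29ms=9/5b +129.032ms=1/5b
7) 1290.323ms=2b +430.108ms=2/3b
8) 1720.43ms=8/3b +430.108ms=2/3b
9) 2150.538ms=10/3b +430.108ms=2/3b
Σ=4b of 4 (93bpm 2/4) — PASS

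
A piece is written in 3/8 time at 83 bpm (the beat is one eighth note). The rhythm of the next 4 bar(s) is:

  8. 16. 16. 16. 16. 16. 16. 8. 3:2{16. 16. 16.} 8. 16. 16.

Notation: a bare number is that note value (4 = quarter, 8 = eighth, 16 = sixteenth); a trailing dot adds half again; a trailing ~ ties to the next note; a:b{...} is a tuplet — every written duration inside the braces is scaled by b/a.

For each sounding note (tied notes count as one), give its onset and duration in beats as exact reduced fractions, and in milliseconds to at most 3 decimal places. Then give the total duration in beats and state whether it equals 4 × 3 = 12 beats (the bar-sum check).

1) 0.0ms=0b +1084.337ms=3/2b
2) 1084.337ms=3/2b +542.169ms=3/4b
3) 1626.506ms=9/4b +542.169ms=3/4b
4) 2168.675ms=3b +542.169ms=3/4b
5) 2710.843ms=15/4b +542.169ms=3/4b
6) 3253.012ms=9/2b +542.169ms=3/4b
7) 3795.181ms=21/4b +542.169ms=3/4b
8) 4337.349ms=6b +1084.337ms=3/2b
9) 5421.687ms=15/2b +361.446ms=1/2b
10) 5783.133ms=8b +361.446ms=1/2b
11) 6144.578ms=17/2b +361.446ms=1/2b
12) 6506.024ms=9b +1084.337ms=3/2b
13) 7590.361ms=21/2b +542.169ms=3/4b
14) 8132.53ms=45/4b +542.169ms=3/4b
Σ=12b of 12 (83bpm 3/8) — PASS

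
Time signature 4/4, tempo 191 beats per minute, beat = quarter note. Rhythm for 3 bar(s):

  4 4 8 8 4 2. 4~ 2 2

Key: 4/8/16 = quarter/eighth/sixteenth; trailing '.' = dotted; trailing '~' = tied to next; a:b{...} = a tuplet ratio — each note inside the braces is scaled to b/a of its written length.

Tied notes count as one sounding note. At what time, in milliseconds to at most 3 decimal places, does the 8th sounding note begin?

note 8 onset = 10b = 3141.361ms

1. 0.0ms @ 0 + 314.136ms (1)
2. 314.136ms @ 1 + 314.136ms (1)
3. 628.272ms @ 2 + 157.068ms (1/2)
4. 785.34ms @ 5/2 + 157.068ms (1/2)
5. 942.408ms @ 3 + 314.136ms (1)
6. 1256.545ms @ 4 + 942.408ms (3)
7. 2198.953ms @ 7 + 942.408ms (3)
8. 3141.361ms @ 10 + 628.272ms (2)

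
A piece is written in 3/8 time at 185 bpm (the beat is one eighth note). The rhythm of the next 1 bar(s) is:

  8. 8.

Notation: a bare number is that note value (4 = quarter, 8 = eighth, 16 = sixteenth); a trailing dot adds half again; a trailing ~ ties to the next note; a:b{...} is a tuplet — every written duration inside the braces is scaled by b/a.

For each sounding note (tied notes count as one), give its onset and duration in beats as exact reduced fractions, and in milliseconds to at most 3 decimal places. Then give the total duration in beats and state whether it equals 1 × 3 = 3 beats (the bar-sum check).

1) 0.0ms=0b +486.486ms=3/2b
2) 486.486ms=3/2b +486.486ms=3/2b
Σ=3b of 3 (185bpm 3/8) — PASS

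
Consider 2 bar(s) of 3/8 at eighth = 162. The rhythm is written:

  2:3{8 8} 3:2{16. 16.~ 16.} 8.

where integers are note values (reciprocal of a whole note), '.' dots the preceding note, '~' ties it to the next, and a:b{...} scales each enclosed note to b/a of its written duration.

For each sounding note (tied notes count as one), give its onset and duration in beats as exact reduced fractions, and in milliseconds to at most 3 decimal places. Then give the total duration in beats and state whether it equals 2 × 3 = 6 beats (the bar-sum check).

1) 0.0ms=0b +555.556ms=3/2b
2) 555.556ms=3/2b +555.556ms=3/2b
3) 1111.111ms=3b +185.185ms=1/2b
4) 1296.296ms=7/2b +370.37ms=1b
5) 1666.667ms=9/2b +555.556ms=3/2b
Σ=6b of 6 (162bpm 3/8) — PASS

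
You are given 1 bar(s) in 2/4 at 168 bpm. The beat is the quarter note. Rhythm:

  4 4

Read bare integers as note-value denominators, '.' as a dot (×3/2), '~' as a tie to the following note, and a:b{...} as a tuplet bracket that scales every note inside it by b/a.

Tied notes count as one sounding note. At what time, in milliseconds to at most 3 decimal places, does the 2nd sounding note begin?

1. 0.0ms @ 0 + 357.143ms (1)
2. 357.143ms @ 1 + 357.143ms (1)

note 2 onset = 1b = 357.143ms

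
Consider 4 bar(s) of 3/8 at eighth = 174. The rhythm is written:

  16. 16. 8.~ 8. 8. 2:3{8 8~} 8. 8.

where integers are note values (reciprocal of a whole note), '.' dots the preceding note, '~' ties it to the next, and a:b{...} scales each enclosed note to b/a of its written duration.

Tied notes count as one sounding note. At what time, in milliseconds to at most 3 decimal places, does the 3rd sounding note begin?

note 3 onset = 3/2b = 517.241ms

1. 0.0ms @ 0 + 258.621ms (3/4)
2. 258.621ms @ 3/4 + 258.621ms (3/4)
3. 517.241ms @ 3/2 + 1034.483ms (3)
4. 1551.724ms @ 9/2 + 517.241ms (3/2)
5. 2068.966ms @ 6 + 517.241ms (3/2)
6. 2586.207ms @ 15/2 + 1034.483ms (3)
7. 3620.69ms @ 21/2 + 517.241ms (3/2)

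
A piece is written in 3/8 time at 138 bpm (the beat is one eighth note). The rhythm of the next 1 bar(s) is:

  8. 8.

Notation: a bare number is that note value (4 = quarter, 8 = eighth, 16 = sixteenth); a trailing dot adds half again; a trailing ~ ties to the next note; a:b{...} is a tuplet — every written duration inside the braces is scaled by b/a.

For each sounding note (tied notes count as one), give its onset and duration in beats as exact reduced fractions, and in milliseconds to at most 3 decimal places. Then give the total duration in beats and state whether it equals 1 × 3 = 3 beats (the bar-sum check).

1) 0.0ms=0b +652.174ms=3/2b
2) 652.174ms=3/2b +652.174ms=3/2b
Σ=3b of 3 (138bpm 3/8) — PASS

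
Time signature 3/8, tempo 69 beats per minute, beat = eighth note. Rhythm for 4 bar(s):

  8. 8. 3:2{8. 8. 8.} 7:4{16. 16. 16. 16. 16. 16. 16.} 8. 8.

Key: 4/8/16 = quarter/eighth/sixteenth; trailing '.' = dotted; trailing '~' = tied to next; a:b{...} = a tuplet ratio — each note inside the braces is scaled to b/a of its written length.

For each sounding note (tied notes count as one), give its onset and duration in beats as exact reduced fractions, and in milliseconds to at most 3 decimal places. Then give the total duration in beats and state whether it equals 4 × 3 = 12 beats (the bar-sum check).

1) 0.0ms=0b +1304.348ms=3/2b
2) 1304.348ms=3/2b +1304.348ms=3/2b
3) 2608.696ms=3b +869.565ms=1b
4) 3478.261ms=4b +869.565ms=1b
5) 4347.826ms=5b +869.565ms=1b
6) 5217.391ms=6b +372.671ms=3/7b
7) 5590.062ms=45/7b +372.671ms=3/7b
8) 5962.733ms=48/7b +372.671ms=3/7b
9) 6335.404ms=51/7b +372.671ms=3/7b
10) 6708.075ms=54/7b +372.671ms=3/7b
11) 7080.745ms=57/7b +372.671ms=3/7b
12) 7453.416ms=60/7b +372.671ms=3/7b
13) 7826.087ms=9b +1304.348ms=3/2b
14) 9130.435ms=21/2b +1304.348ms=3/2b
Σ=12b of 12 (69bpm 3/8) — PASS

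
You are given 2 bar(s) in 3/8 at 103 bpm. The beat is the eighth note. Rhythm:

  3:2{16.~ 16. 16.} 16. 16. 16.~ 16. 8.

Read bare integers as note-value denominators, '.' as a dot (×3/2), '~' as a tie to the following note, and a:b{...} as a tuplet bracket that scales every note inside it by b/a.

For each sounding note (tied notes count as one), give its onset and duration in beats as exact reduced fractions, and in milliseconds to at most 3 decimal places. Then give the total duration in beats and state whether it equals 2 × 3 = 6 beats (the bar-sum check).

1) 0.0ms=0b +582.524ms=1b
2) 582.524ms=1b +291.262ms=1/2b
3) 873.786ms=3/2b +436.893ms=3/4b
4) 1310.68ms=9/4b +436.893ms=3/4b
5) 1747.573ms=3b +873.786ms=3/2b
6) 2621.359ms=9/2b +873.786ms=3/2b
Σ=6b of 6 (103bpm 3/8) — PASS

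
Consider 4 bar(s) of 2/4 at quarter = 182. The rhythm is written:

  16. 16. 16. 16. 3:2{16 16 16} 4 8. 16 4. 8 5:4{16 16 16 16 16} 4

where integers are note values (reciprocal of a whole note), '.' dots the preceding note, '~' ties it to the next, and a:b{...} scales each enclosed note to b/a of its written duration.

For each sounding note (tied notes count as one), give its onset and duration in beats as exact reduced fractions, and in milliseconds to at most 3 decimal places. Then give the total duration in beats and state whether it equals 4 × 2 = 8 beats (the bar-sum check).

1) 0.0ms=0b +123.626ms=3/8b
2) 123.626ms=3/8b +123.626ms=3/8b
3) 247.253ms=3/4b +123.626ms=3/8b
4) 370.879ms=9/8b +123.626ms=3/8b
5) 494.505ms=3/2b +54.945ms=1/6b
6) 549.451ms=5/3b +54.945ms=1/6b
7) 604.396ms=11/6b +54.945ms=1/6b
8) 659.341ms=2b +329.67ms=1b
9) 989.011ms=3b +247.253ms=3/4b
10) 1236.264ms=15/4b +82.418ms=1/4b
11) 1318.681ms=4b +494.505ms=3/2b
12) 1813.187ms=11/2b +164.835ms=1/2b
13) 1978.022ms=6b +65.934ms=1/5b
14) 2043.956ms=31/5b +65.934ms=1/5b
15) 2109.89ms=32/5b +65.934ms=1/5b
16) 2175.824ms=33/5b +65.934ms=1/5b
17) 2241.758ms=34/5b +65.934ms=1/5b
18) 2307.692ms=7b +329.67ms=1b
Σ=8b of 8 (182bpm 2/4) — PASS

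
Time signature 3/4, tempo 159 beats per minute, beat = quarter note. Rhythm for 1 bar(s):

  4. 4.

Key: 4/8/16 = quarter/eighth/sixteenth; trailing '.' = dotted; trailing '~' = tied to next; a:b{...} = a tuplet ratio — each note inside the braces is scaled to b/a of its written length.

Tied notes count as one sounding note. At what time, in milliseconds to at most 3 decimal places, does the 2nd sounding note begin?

note 2 onset = 3/2b = 566.038ms

1. 0.0ms @ 0 + 566.038ms (3/2)
2. 566.038ms @ 3/2 + 566.038ms (3/2)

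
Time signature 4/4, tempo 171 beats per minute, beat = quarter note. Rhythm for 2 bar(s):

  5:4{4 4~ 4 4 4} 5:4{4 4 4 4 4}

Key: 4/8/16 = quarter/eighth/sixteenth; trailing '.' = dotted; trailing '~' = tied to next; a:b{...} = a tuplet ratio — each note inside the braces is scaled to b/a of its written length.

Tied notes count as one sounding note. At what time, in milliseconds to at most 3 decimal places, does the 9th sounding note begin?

note 9 onset = 36/5b = 2526.316ms

1. 0.0ms @ 0 + 280.702ms (4/5)
2. 280.702ms @ 4/5 + 561.404ms (8/5)
3. 842.105ms @ 12/5 + 280.702ms (4/5)
4. 1122.807ms @ 16/5 + 280.702ms (4/5)
5. 1403.509ms @ 4 + 280.702ms (4/5)
6. 1684.211ms @ 24/5 + 280.702ms (4/5)
7. 1964.912ms @ 28/5 + 280.702ms (4/5)
8. 2245.614ms @ 32/5 + 280.702ms (4/5)
9. 2526.316ms @ 36/5 + 280.702ms (4/5)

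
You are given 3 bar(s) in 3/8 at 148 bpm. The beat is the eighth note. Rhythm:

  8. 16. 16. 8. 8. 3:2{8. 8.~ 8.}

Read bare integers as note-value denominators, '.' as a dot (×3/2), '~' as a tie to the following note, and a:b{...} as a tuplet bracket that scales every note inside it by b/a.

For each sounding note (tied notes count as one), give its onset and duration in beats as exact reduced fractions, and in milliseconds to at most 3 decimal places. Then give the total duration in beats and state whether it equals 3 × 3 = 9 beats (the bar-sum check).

1) 0.0ms=0b +608.108ms=3/2b
2) 608.108ms=3/2b +304.054ms=3/4b
3) 912.162ms=9/4b +304.054ms=3/4b
4) 1216.216ms=3b +608.108ms=3/2b
5) 1824.324ms=9/2b +608.108ms=3/2b
6) 2432.432ms=6b +405.405ms=1b
7) 2837.838ms=7b +810.811ms=2b
Σ=9b of 9 (148bpm 3/8) — PASS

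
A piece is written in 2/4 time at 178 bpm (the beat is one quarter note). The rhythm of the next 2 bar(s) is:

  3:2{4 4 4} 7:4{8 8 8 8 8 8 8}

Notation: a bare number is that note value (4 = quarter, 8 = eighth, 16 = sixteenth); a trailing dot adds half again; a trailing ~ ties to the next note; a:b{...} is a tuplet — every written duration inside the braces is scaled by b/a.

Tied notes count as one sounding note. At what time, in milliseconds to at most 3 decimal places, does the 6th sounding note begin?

1. 0.0ms @ 0 + 224.719ms (2/3)
2. 224.719ms @ 2/3 + 224.719ms (2/3)
3. 449.438ms @ 4/3 + 224.719ms (2/3)
4. 674.157ms @ 2 + 96.308ms (2/7)
5. 770.465ms @ 16/7 + 96.308ms (2/7)
6. 866.774ms @ 18/7 + 96.308ms (2/7)
7. 963.082ms @ 20/7 + 96.308ms (2/7)
8. 1059.39ms @ 22/7 + 96.308ms (2/7)
9. 1155.698ms @ 24/7 + 96.308ms (2/7)
10. 1252.006ms @ 26/7 + 96.308ms (2/7)

note 6 onset = 18/7b = 866.774ms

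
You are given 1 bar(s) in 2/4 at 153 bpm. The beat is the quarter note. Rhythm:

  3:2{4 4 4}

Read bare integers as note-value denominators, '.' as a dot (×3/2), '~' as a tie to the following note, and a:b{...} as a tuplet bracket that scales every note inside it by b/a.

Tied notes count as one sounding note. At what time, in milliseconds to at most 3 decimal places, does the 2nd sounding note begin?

note 2 onset = 2/3b = 261.438ms

1. 0.0ms @ 0 + 261.438ms (2/3)
2. 261.438ms @ 2/3 + 261.438ms (2/3)
3. 522.876ms @ 4/3 + 261.438ms (2/3)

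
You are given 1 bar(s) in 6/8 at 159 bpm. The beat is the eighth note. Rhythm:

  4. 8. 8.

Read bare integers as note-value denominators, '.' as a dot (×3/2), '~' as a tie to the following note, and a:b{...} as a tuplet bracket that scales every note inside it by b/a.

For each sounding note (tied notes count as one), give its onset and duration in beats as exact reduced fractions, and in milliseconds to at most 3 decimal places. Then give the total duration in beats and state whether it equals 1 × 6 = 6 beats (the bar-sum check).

1) 0.0ms=0b +1132.075ms=3b
2) 1132.075ms=3b +566.038ms=3/2b
3) 1698.113ms=9/2b +566.038ms=3/2b
Σ=6b of 6 (159bpm 6/8) — PASS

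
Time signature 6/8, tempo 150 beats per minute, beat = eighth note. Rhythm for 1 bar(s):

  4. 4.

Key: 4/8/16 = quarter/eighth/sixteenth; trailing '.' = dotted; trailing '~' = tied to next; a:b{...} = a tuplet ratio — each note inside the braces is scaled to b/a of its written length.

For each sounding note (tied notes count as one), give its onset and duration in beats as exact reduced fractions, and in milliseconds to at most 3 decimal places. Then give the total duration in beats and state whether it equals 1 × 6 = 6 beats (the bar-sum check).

1) 0.0ms=0b +1200.0ms=3b
2) 1200.0ms=3b +1200.0ms=3b
Σ=6b of 6 (150bpm 6/8) — PASS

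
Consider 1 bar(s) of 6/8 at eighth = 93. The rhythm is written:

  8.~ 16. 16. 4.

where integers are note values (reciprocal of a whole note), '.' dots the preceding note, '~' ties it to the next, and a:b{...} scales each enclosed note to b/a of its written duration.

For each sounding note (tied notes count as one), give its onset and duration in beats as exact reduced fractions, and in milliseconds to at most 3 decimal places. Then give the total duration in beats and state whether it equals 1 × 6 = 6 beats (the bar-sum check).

1) 0.0ms=0b +1451.613ms=9/4b
2) 1451.613ms=9/4b +483.871ms=3/4b
3) 1935.484ms=3b +1935.484ms=3b
Σ=6b of 6 (93bpm 6/8) — PASS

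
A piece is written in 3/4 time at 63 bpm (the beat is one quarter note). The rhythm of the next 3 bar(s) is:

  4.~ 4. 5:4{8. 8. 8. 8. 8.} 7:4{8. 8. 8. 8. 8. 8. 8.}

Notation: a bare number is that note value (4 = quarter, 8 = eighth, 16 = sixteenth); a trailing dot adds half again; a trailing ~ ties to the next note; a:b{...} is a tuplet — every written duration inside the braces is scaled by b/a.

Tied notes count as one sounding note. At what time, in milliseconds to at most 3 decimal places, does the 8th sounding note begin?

note 8 onset = 45/7b = 6122.449ms

1. 0.0ms @ 0 + 2857.143ms (3)
2. 2857.143ms @ 3 + 571.429ms (3/5)
3. 3428.571ms @ 18/5 + 571.429ms (3/5)
4. 4000.0ms @ 21/5 + 571.429ms (3/5)
5. 4571.429ms @ 24/5 + 571.429ms (3/5)
6. 5142.857ms @ 27/5 + 571.429ms (3/5)
7. 5714.286ms @ 6 + 408.163ms (3/7)
8. 6122.449ms @ 45/7 + 408.163ms (3/7)
9. 6530.612ms @ 48/7 + 408.163ms (3/7)
10. 6938.776ms @ 51/7 + 408.163ms (3/7)
11. 7346.939ms @ 54/7 + 408.163ms (3/7)
12. 7755.102ms @ 57/7 + 408.163ms (3/7)
13. 8163.265ms @ 60/7 + 408.163ms (3/7)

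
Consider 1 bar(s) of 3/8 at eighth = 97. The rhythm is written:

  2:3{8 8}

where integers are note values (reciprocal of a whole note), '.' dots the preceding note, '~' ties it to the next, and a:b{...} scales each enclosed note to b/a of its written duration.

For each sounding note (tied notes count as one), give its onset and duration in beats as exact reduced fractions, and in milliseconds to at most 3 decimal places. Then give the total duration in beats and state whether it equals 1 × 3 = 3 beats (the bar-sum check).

1) 0.0ms=0b +927.835ms=3/2b
2) 927.835ms=3/2b +927.835ms=3/2b
Σ=3b of 3 (97bpm 3/8) — PASS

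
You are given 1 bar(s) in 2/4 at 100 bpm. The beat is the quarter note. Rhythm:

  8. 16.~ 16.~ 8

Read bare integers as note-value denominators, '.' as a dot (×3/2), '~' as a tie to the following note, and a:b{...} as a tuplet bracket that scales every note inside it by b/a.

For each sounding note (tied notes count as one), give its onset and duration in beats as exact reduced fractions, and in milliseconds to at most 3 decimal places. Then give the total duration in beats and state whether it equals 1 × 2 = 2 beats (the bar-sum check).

1) 0.0ms=0b +450.0ms=3/4b
2) 450.0ms=3/4b +750.0ms=5/4b
Σ=2b of 2 (100bpm 2/4) — PASS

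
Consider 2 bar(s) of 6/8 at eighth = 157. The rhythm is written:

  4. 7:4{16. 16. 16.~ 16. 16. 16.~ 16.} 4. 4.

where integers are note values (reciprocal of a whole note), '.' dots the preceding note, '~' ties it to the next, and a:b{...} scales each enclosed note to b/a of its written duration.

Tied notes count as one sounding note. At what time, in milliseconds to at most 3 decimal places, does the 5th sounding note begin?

1. 0.0ms @ 0 + 1146.497ms (3)
2. 1146.497ms @ 3 + 163.785ms (3/7)
3. 1310.282ms @ 24/7 + 163.785ms (3/7)
4. 1474.067ms @ 27/7 + 327.571ms (6/7)
5. 1801.638ms @ 33/7 + 163.785ms (3/7)
6. 1965.423ms @ 36/7 + 327.571ms (6/7)
7. 2292.994ms @ 6 + 1146.497ms (3)
8. 3439.49ms @ 9 + 1146.497ms (3)

note 5 onset = 33/7b = 1801.638ms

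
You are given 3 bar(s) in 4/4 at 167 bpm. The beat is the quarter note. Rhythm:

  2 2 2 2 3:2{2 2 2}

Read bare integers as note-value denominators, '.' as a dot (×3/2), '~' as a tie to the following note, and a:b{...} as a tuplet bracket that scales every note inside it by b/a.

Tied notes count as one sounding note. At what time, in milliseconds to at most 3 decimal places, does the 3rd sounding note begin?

1. 0.0ms @ 0 + 718.563ms (2)
2. 718.563ms @ 2 + 718.563ms (2)
3. 1437.126ms @ 4 + 718.563ms (2)
4. 2155.689ms @ 6 + 718.563ms (2)
5. 2874.251ms @ 8 + 479.042ms (4/3)
6. 3353.293ms @ 28/3 + 479.042ms (4/3)
7. 3832.335ms @ 32/3 + 479.042ms (4/3)

note 3 onset = 4b = 1437.126ms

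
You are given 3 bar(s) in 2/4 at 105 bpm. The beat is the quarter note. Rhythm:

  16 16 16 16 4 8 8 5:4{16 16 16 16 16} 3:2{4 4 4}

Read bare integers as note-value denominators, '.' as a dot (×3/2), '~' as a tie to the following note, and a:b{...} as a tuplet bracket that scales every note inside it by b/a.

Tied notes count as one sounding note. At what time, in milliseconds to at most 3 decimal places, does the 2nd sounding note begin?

1. 0.0ms @ 0 + 142.857ms (1/4)
2. 142.857ms @ 1/4 + 142.857ms (1/4)
3. 285.714ms @ 1/2 + 142.857ms (1/4)
4. 428.571ms @ 3/4 + 142.857ms (1/4)
5. 571.429ms @ 1 + 571.429ms (1)
6. 1142.857ms @ 2 + 285.714ms (1/2)
7. 1428.571ms @ 5/2 + 285.714ms (1/2)
8. 1714.286ms @ 3 + 114.286ms (1/5)
9. 1828.571ms @ 16/5 + 114.286ms (1/5)
10. 1942.857ms @ 17/5 + 114.286ms (1/5)
11. 2057.143ms @ 18/5 + 114.286ms (1/5)
12. 2171.429ms @ 19/5 + 114.286ms (1/5)
13. 2285.714ms @ 4 + 380.952ms (2/3)
14. 2666.667ms @ 14/3 + 380.952ms (2/3)
15. 3047.619ms @ 16/3 + 380.952ms (2/3)

note 2 onset = 1/4b = 142.857ms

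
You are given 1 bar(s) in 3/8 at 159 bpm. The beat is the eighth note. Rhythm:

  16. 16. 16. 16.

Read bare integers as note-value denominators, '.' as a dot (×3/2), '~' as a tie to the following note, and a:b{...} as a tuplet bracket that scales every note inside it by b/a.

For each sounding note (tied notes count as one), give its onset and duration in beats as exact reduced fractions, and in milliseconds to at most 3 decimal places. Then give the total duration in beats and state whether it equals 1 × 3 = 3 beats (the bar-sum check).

1) 0.0ms=0b +283.019ms=3/4b
2) 283.019ms=3/4b +283.019ms=3/4b
3) 566.038ms=3/2b +283.019ms=3/4b
4) 849.057ms=9/4b +283.019ms=3/4b
Σ=3b of 3 (159bpm 3/8) — PASS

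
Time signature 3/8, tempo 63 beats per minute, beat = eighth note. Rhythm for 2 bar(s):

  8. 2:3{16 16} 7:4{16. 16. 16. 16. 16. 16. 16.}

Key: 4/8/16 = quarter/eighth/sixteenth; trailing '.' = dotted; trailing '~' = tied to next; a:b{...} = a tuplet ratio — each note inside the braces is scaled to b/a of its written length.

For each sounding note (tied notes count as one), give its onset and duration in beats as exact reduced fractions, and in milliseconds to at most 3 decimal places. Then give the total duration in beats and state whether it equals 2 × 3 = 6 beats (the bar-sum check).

1) 0.0ms=0b +1428.571ms=3/2b
2) 1428.571ms=3/2b +714.286ms=3/4b
3) 2142.857ms=9/4b +714.286ms=3/4b
4) 2857.143ms=3b +408.163ms=3/7b
5) 3265.306ms=24/7b +408.163ms=3/7b
6) 3673.469ms=27/7b +408.163ms=3/7b
7) 4081.633ms=30/7b +408.163ms=3/7b
8) 4489.796ms=33/7b +408.163ms=3/7b
9) 4897.959ms=36/7b +408.163ms=3/7b
10) 5306.122ms=39/7b +408.163ms=3/7b
Σ=6b of 6 (63bpm 3/8) — PASS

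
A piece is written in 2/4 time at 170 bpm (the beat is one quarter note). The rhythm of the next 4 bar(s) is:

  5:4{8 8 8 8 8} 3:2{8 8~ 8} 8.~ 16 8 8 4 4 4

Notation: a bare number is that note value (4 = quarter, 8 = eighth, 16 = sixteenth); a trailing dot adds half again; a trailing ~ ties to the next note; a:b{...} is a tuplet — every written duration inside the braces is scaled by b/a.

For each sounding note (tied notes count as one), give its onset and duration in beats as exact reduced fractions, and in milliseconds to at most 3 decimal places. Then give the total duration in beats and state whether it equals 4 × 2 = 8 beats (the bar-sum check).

1) 0.0ms=0b +141.176ms=2/5b
2) 141.176ms=2/5b +141.176ms=2/5b
3) 282.353ms=4/5b +141.176ms=2/5b
4) 423.529ms=6/5b +141.176ms=2/5b
5) 564.706ms=8/5b +141.176ms=2/5b
6) 705.882ms=2b +117.647ms=1/3b
7) 823.529ms=7/3b +235.294ms=2/3b
8) 1058.824ms=3b +352.941ms=1b
9) 1411.765ms=4b +176.471ms=1/2b
10) 1588.235ms=9/2b +176.471ms=1/2b
11) 1764.706ms=5b +352.941ms=1b
12) 2117.647ms=6b +352.941ms=1b
13) 2470.588ms=7b +352.941ms=1b
Σ=8b of 8 (170bpm 2/4) — PASS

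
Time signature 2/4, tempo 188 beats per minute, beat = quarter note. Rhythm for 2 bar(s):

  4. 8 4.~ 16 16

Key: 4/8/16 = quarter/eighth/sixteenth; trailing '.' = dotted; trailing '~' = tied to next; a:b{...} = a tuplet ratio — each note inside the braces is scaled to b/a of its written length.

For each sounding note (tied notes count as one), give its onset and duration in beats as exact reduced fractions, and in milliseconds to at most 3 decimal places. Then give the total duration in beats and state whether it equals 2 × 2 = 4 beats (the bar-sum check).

1) 0.0ms=0b +478.723ms=3/2b
2) 478.723ms=3/2b +159.574ms=1/2b
3) 638.298ms=2b +558.511ms=7/4b
4) 1196.809ms=15/4b +79.787ms=1/4b
Σ=4b of 4 (188bpm 2/4) — PASS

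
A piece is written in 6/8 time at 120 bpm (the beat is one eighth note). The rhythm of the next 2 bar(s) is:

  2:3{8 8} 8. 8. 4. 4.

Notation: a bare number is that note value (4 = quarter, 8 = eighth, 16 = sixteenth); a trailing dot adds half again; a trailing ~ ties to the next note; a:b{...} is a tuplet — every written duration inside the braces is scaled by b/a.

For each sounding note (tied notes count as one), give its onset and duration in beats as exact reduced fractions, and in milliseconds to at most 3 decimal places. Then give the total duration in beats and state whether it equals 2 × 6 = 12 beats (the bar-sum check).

1) 0.0ms=0b +750.0ms=3/2b
2) 750.0ms=3/2b +750.0ms=3/2b
3) 1500.0ms=3b +750.0ms=3/2b
4) 2250.0ms=9/2b +750.0ms=3/2b
5) 3000.0ms=6b +1500.0ms=3b
6) 4500.0ms=9b +1500.0ms=3b
Σ=12b of 12 (120bpm 6/8) — PASS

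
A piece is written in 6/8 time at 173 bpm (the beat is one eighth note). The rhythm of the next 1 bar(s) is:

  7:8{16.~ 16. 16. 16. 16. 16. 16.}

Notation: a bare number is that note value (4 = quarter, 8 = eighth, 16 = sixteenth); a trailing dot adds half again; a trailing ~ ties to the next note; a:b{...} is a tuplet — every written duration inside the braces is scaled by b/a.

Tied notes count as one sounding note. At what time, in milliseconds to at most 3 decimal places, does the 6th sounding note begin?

1. 0.0ms @ 0 + 594.55ms (12/7)
2. 594.55ms @ 12/7 + 297.275ms (6/7)
3. 891.825ms @ 18/7 + 297.275ms (6/7)
4. 1189.1ms @ 24/7 + 297.275ms (6/7)
5. 1486.375ms @ 30/7 + 297.275ms (6/7)
6. 1783.65ms @ 36/7 + 297.275ms (6/7)

note 6 onset = 36/7b = 1783.65ms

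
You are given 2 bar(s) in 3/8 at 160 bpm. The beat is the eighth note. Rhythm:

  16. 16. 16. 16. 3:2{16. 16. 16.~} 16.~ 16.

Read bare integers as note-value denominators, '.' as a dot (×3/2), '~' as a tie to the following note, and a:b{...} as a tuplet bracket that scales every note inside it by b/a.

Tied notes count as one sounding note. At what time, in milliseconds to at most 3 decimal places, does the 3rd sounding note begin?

note 3 onset = 3/2b = 562.5ms

1. 0.0ms @ 0 + 281.25ms (3/4)
2. 281.25ms @ 3/4 + 281.25ms (3/4)
3. 562.5ms @ 3/2 + 281.25ms (3/4)
4. 843.75ms @ 9/4 + 281.25ms (3/4)
5. 1125.0ms @ 3 + 187.5ms (1/2)
6. 1312.5ms @ 7/2 + 187.5ms (1/2)
7. 1500.0ms @ 4 + 750.0ms (2)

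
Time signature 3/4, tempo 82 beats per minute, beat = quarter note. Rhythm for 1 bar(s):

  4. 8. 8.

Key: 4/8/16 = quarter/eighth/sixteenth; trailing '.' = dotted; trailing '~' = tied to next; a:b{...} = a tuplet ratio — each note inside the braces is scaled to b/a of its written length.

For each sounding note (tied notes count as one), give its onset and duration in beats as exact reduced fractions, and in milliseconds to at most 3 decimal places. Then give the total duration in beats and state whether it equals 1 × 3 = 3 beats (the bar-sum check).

1) 0.0ms=0b +1097.561ms=3/2b
2) 1097.561ms=3/2b +548.78ms=3/4b
3) 1646.341ms=9/4b +548.78ms=3/4b
Σ=3b of 3 (82bpm 3/4) — PASS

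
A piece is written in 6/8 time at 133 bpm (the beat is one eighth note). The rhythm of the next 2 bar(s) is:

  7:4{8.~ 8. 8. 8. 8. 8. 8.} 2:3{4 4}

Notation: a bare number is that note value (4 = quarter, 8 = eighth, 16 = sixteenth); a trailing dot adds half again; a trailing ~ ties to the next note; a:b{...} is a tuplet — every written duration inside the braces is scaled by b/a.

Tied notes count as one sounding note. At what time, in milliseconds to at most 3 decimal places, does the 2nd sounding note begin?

1. 0.0ms @ 0 + 773.362ms (12/7)
2. 773.362ms @ 12/7 + 386.681ms (6/7)
3. 1160.043ms @ 18/7 + 386.681ms (6/7)
4. 1546.724ms @ 24/7 + 386.681ms (6/7)
5. 1933.405ms @ 30/7 + 386.681ms (6/7)
6. 2320.086ms @ 36/7 + 386.681ms (6/7)
7. 2706.767ms @ 6 + 1353.383ms (3)
8. 4060.15ms @ 9 + 1353.383ms (3)

note 2 onset = 12/7b = 773.362ms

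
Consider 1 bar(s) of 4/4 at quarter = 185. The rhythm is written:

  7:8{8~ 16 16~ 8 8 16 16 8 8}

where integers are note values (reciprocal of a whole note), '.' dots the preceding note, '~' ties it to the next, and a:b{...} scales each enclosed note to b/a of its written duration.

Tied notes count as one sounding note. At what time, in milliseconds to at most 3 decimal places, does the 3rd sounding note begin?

1. 0.0ms @ 0 + 277.992ms (6/7)
2. 277.992ms @ 6/7 + 277.992ms (6/7)
3. 555.985ms @ 12/7 + 185.328ms (4/7)
4. 741.313ms @ 16/7 + 92.664ms (2/7)
5. 833.977ms @ 18/7 + 92.664ms (2/7)
6. 926.641ms @ 20/7 + 185.328ms (4/7)
7. 1111.969ms @ 24/7 + 185.328ms (4/7)

note 3 onset = 12/7b = 555.985ms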